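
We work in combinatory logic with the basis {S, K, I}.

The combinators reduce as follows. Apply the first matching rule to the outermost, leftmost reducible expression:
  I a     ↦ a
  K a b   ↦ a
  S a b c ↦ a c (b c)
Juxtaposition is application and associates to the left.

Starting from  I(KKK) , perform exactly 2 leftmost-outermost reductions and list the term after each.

  start: I(KKK)
  [1] KKK
  [2] K

Answer: after 2 steps: K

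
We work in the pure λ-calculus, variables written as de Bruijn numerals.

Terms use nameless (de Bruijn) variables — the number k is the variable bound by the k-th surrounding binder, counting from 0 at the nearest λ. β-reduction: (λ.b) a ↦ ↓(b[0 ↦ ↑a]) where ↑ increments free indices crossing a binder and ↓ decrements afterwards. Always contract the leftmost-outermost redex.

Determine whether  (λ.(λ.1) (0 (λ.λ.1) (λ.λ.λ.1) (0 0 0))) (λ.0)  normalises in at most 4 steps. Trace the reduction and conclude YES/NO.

Answer: YES — reaches normal form λ.0 in 2 ≤ 4 steps

Derivation:
  start: (λ.(λ.1) (0 (λ.λ.1) (λ.λ.λ.1) (0 0 0))) (λ.0)
  →1  (λ.λ.0) ((λ.0) (λ.λ.1) (λ.λ.λ.1) ((λ.0) (λ.0) (λ.0)))
  →2  λ.0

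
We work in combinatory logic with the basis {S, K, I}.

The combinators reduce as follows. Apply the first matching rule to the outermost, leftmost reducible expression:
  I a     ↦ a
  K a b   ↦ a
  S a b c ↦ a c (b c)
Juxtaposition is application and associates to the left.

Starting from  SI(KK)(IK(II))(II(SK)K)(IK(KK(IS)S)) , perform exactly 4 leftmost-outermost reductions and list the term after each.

  start: SI(KK)(IK(II))(II(SK)K)(IK(KK(IS)S))
  [1] I(IK(II))(KK(IK(II)))(II(SK)K)(IK(KK(IS)S))
  [2] IK(II)(KK(IK(II)))(II(SK)K)(IK(KK(IS)S))
  [3] K(II)(KK(IK(II)))(II(SK)K)(IK(KK(IS)S))
  [4] II(II(SK)K)(IK(KK(IS)S))

Answer: after 4 steps: II(II(SK)K)(IK(KK(IS)S))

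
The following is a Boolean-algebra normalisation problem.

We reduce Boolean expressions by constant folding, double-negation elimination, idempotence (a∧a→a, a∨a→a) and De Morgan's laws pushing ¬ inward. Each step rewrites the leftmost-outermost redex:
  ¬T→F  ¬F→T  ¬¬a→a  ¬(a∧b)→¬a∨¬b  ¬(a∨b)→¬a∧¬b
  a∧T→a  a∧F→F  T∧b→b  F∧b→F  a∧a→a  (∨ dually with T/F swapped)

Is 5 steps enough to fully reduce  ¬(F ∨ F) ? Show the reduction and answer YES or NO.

  start: ¬(F ∨ F)
  →1  ¬F ∧ ¬F
  →2  ¬F
  →3  T

Answer: YES — reaches normal form T in 3 ≤ 5 steps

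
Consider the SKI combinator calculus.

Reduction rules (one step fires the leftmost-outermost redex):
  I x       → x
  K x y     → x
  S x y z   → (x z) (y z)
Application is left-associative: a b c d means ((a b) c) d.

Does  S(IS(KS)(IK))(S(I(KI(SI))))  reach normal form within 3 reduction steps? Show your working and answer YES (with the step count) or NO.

Answer: NO — after 3 steps the term is S(S(KS)K)(S(KI(SI))), not yet normal

Working:
  start: S(IS(KS)(IK))(S(I(KI(SI))))
  step 1: S(S(KS)(IK))(S(I(KI(SI))))
  step 2: S(S(KS)K)(S(I(KI(SI))))
  step 3: S(S(KS)K)(S(KI(SI)))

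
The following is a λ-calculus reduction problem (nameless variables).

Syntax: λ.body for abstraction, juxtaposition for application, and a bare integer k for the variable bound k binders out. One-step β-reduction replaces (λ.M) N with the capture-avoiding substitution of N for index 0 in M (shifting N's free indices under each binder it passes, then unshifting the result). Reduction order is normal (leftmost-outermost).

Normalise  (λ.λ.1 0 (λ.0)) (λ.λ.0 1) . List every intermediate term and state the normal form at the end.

Answer: normal form = λ.0  (in 4 steps)

Working:
  start: (λ.λ.1 0 (λ.0)) (λ.λ.0 1)
  step 1: λ.(λ.λ.0 1) 0 (λ.0)
  step 2: λ.(λ.0 1) (λ.0)
  step 3: λ.(λ.0) 0
  step 4: λ.0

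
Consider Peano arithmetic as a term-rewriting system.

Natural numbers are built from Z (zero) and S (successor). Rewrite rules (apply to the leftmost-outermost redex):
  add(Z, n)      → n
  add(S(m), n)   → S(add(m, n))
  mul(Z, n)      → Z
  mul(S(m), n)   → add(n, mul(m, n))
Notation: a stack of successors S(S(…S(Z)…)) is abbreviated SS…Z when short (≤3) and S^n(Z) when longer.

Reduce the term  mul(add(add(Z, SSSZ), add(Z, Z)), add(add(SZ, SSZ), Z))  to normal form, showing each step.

Answer: normal form = S^9(Z)  (in 40 steps)

Derivation:
  start: mul(add(add(Z, SSSZ), add(Z, Z)), add(add(SZ, SSZ), Z))
  →1  mul(add(SSSZ, add(Z, Z)), add(add(SZ, SSZ), Z))
  →2  mul(S(add(SSZ, add(Z, Z))), add(add(SZ, SSZ), Z))
  →3  add(add(add(SZ, SSZ), Z), mul(add(SSZ, add(Z, Z)), add(add(SZ, SSZ), Z)))
  →4  add(add(S(add(Z, SSZ)), Z), mul(add(SSZ, add(Z, Z)), add(add(SZ, SSZ), Z)))
  →5  add(S(add(add(Z, SSZ), Z)), mul(add(SSZ, add(Z, Z)), add(add(SZ, SSZ), Z)))
  →6  S(add(add(add(Z, SSZ), Z), mul(add(SSZ, add(Z, Z)), add(add(SZ, SSZ), Z))))
  →7  S(add(add(SSZ, Z), mul(add(SSZ, add(Z, Z)), add(add(SZ, SSZ), Z))))
  →8  S(add(S(add(SZ, Z)), mul(add(SSZ, add(Z, Z)), add(add(SZ, SSZ), Z))))
  →9  S(S(add(add(SZ, Z), mul(add(SSZ, add(Z, Z)), add(add(SZ, SSZ), Z)))))
  →10  S(S(add(S(add(Z, Z)), mul(add(SSZ, add(Z, Z)), add(add(SZ, SSZ), Z)))))
  →11  S(S(S(add(add(Z, Z), mul(add(SSZ, add(Z, Z)), add(add(SZ, SSZ), Z))))))
  →12  S(S(S(add(Z, mul(add(SSZ, add(Z, Z)), add(add(SZ, SSZ), Z))))))
  →13  S(S(S(mul(add(SSZ, add(Z, Z)), add(add(SZ, SSZ), Z)))))
  →14  S(S(S(mul(S(add(SZ, add(Z, Z))), add(add(SZ, SSZ), Z)))))
  →15  S(S(S(add(add(add(SZ, SSZ), Z), mul(add(SZ, add(Z, Z)), add(add(SZ, SSZ), Z))))))
  →16  S(S(S(add(add(S(add(Z, SSZ)), Z), mul(add(SZ, add(Z, Z)), add(add(SZ, SSZ), Z))))))
  →17  S(S(S(add(S(add(add(Z, SSZ), Z)), mul(add(SZ, add(Z, Z)), add(add(SZ, SSZ), Z))))))
  →18  S(S(S(S(add(add(add(Z, SSZ), Z), mul(add(SZ, add(Z, Z)), add(add(SZ, SSZ), Z)))))))
  →19  S(S(S(S(add(add(SSZ, Z), mul(add(SZ, add(Z, Z)), add(add(SZ, SSZ), Z)))))))
  →20  S(S(S(S(add(S(add(SZ, Z)), mul(add(SZ, add(Z, Z)), add(add(SZ, SSZ), Z)))))))
  →21  S(S(S(S(S(add(add(SZ, Z), mul(add(SZ, add(Z, Z)), add(add(SZ, SSZ), Z))))))))
  →22  S(S(S(S(S(add(S(add(Z, Z)), mul(add(SZ, add(Z, Z)), add(add(SZ, SSZ), Z))))))))
  →23  S(S(S(S(S(S(add(add(Z, Z), mul(add(SZ, add(Z, Z)), add(add(SZ, SSZ), Z)))))))))
  →24  S(S(S(S(S(S(add(Z, mul(add(SZ, add(Z, Z)), add(add(SZ, SSZ), Z)))))))))
  →25  S(S(S(S(S(S(mul(add(SZ, add(Z, Z)), add(add(SZ, SSZ), Z))))))))
  →26  S(S(S(S(S(S(mul(S(add(Z, add(Z, Z))), add(add(SZ, SSZ), Z))))))))
  →27  S(S(S(S(S(S(add(add(add(SZ, SSZ), Z), mul(add(Z, add(Z, Z)), add(add(SZ, SSZ), Z)))))))))
  →28  S(S(S(S(S(S(add(add(S(add(Z, SSZ)), Z), mul(add(Z, add(Z, Z)), add(add(SZ, SSZ), Z)))))))))
  →29  S(S(S(S(S(S(add(S(add(add(Z, SSZ), Z)), mul(add(Z, add(Z, Z)), add(add(SZ, SSZ), Z)))))))))
  →30  S(S(S(S(S(S(S(add(add(add(Z, SSZ), Z), mul(add(Z, add(Z, Z)), add(add(SZ, SSZ), Z))))))))))
  →31  S(S(S(S(S(S(S(add(add(SSZ, Z), mul(add(Z, add(Z, Z)), add(add(SZ, SSZ), Z))))))))))
  →32  S(S(S(S(S(S(S(add(S(add(SZ, Z)), mul(add(Z, add(Z, Z)), add(add(SZ, SSZ), Z))))))))))
  →33  S(S(S(S(S(S(S(S(add(add(SZ, Z), mul(add(Z, add(Z, Z)), add(add(SZ, SSZ), Z)))))))))))
  →34  S(S(S(S(S(S(S(S(add(S(add(Z, Z)), mul(add(Z, add(Z, Z)), add(add(SZ, SSZ), Z)))))))))))
  →35  S(S(S(S(S(S(S(S(S(add(add(Z, Z), mul(add(Z, add(Z, Z)), add(add(SZ, SSZ), Z))))))))))))
  →36  S(S(S(S(S(S(S(S(S(add(Z, mul(add(Z, add(Z, Z)), add(add(SZ, SSZ), Z))))))))))))
  →37  S(S(S(S(S(S(S(S(S(mul(add(Z, add(Z, Z)), add(add(SZ, SSZ), Z)))))))))))
  →38  S(S(S(S(S(S(S(S(S(mul(add(Z, Z), add(add(SZ, SSZ), Z)))))))))))
  →39  S(S(S(S(S(S(S(S(S(mul(Z, add(add(SZ, SSZ), Z)))))))))))
  →40  S^9(Z)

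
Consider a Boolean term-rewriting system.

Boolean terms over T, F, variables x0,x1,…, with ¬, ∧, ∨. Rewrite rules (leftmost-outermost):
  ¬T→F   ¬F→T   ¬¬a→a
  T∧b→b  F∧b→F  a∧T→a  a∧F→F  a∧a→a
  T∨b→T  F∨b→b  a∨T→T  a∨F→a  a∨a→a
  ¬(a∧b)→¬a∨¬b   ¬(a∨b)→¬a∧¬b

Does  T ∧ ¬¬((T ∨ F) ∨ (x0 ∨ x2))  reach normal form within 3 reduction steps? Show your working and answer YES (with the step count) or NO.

Answer: NO — after 3 steps the term is T ∨ (x0 ∨ x2), not yet normal

Working:
  start: T ∧ ¬¬((T ∨ F) ∨ (x0 ∨ x2))
  step 1: ¬¬((T ∨ F) ∨ (x0 ∨ x2))
  step 2: (T ∨ F) ∨ (x0 ∨ x2)
  step 3: T ∨ (x0 ∨ x2)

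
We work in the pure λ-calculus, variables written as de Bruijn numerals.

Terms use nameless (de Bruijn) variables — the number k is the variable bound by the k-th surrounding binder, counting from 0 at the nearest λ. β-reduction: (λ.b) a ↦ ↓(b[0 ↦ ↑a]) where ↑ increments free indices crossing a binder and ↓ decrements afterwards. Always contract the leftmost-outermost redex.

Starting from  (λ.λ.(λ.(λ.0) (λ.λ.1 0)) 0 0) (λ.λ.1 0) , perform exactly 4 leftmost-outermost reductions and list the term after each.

  start: (λ.λ.(λ.(λ.0) (λ.λ.1 0)) 0 0) (λ.λ.1 0)
  [1] λ.(λ.(λ.0) (λ.λ.1 0)) 0 0
  [2] λ.(λ.0) (λ.λ.1 0) 0
  [3] λ.(λ.λ.1 0) 0
  [4] λ.λ.1 0

Answer: after 4 steps: λ.λ.1 0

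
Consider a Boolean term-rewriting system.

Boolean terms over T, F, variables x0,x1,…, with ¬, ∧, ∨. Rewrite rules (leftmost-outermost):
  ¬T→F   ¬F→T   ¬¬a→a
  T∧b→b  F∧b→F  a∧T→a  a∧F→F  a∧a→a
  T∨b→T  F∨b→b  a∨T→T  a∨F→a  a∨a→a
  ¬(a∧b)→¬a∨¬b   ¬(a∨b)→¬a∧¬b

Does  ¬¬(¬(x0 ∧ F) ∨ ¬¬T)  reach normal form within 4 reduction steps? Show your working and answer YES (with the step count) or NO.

Answer: NO — after 4 steps the term is T ∨ ¬¬T, not yet normal

Working:
  start: ¬¬(¬(x0 ∧ F) ∨ ¬¬T)
  [1] ¬(x0 ∧ F) ∨ ¬¬T
  [2] (¬x0 ∨ ¬F) ∨ ¬¬T
  [3] (¬x0 ∨ T) ∨ ¬¬T
  [4] T ∨ ¬¬T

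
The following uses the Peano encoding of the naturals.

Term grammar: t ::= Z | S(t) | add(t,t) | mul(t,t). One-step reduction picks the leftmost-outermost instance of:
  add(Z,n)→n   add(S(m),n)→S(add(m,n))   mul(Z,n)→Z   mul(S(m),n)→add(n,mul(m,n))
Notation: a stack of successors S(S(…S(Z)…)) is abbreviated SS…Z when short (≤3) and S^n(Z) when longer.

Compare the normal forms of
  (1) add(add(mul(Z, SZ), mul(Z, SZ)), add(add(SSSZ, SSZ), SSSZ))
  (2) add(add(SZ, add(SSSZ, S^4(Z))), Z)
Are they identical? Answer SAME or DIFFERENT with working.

Answer: SAME — A ⇓ S^8(Z), B ⇓ S^8(Z)

Working:
Term A:
  start: add(add(mul(Z, SZ), mul(Z, SZ)), add(add(SSSZ, SSZ), SSSZ))
  →1  add(add(Z, mul(Z, SZ)), add(add(SSSZ, SSZ), SSSZ))
  →2  add(mul(Z, SZ), add(add(SSSZ, SSZ), SSSZ))
  →3  add(Z, add(add(SSSZ, SSZ), SSSZ))
  →4  add(add(SSSZ, SSZ), SSSZ)
  →5  add(S(add(SSZ, SSZ)), SSSZ)
  →6  S(add(add(SSZ, SSZ), SSSZ))
  →7  S(add(S(add(SZ, SSZ)), SSSZ))
  →8  S(S(add(add(SZ, SSZ), SSSZ)))
  →9  S(S(add(S(add(Z, SSZ)), SSSZ)))
  →10  S(S(S(add(add(Z, SSZ), SSSZ))))
  →11  S(S(S(add(SSZ, SSSZ))))
  →12  S(S(S(S(add(SZ, SSSZ)))))
  →13  S(S(S(S(S(add(Z, SSSZ))))))
  →14  S^8(Z)

Term B:
  start: add(add(SZ, add(SSSZ, S^4(Z))), Z)
  →1  add(S(add(Z, add(SSSZ, S^4(Z)))), Z)
  →2  S(add(add(Z, add(SSSZ, S^4(Z))), Z))
  →3  S(add(add(SSSZ, S^4(Z)), Z))
  →4  S(add(S(add(SSZ, S^4(Z))), Z))
  →5  S(S(add(add(SSZ, S^4(Z)), Z)))
  →6  S(S(add(S(add(SZ, S^4(Z))), Z)))
  →7  S(S(S(add(add(SZ, S^4(Z)), Z))))
  →8  S(S(S(add(S(add(Z, S^4(Z))), Z))))
  →9  S(S(S(S(add(add(Z, S^4(Z)), Z)))))
  →10  S(S(S(S(add(S^4(Z), Z)))))
  →11  S(S(S(S(S(add(SSSZ, Z))))))
  →12  S(S(S(S(S(S(add(SSZ, Z)))))))
  →13  S(S(S(S(S(S(S(add(SZ, Z))))))))
  →14  S(S(S(S(S(S(S(S(add(Z, Z)))))))))
  →15  S^8(Z)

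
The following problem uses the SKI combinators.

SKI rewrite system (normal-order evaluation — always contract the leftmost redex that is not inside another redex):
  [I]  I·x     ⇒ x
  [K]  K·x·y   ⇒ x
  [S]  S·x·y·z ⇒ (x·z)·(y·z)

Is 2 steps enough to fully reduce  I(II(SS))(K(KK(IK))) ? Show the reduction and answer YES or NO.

  start: I(II(SS))(K(KK(IK)))
  step 1: II(SS)(K(KK(IK)))
  step 2: I(SS)(K(KK(IK)))

Answer: NO — after 2 steps the term is I(SS)(K(KK(IK))), not yet normal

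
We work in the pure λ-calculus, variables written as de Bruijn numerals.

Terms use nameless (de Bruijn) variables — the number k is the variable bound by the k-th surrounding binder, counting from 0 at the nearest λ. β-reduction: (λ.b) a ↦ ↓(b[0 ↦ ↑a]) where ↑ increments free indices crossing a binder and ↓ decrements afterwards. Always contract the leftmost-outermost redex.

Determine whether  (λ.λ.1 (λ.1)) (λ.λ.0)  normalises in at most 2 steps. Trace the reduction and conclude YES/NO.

  start: (λ.λ.1 (λ.1)) (λ.λ.0)
  [1] λ.(λ.λ.0) (λ.1)
  [2] λ.λ.0

Answer: YES — reaches normal form λ.λ.0 in 2 ≤ 2 steps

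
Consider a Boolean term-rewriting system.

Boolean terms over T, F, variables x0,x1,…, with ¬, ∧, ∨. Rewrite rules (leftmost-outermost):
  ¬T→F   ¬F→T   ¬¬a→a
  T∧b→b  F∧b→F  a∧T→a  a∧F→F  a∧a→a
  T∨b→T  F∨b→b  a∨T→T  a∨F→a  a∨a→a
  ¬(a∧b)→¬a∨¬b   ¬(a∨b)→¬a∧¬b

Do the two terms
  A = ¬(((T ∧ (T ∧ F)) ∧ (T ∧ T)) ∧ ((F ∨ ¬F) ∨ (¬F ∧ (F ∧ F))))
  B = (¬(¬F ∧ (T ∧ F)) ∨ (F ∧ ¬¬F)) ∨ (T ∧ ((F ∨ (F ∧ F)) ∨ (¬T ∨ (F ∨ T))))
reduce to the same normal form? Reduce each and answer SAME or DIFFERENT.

Answer: SAME — A ⇓ T, B ⇓ T

Working:
Term A:
  start: ¬(((T ∧ (T ∧ F)) ∧ (T ∧ T)) ∧ ((F ∨ ¬F) ∨ (¬F ∧ (F ∧ F))))
  step 1: ¬((T ∧ (T ∧ F)) ∧ (T ∧ T)) ∨ ¬((F ∨ ¬F) ∨ (¬F ∧ (F ∧ F)))
  step 2: (¬(T ∧ (T ∧ F)) ∨ ¬(T ∧ T)) ∨ ¬((F ∨ ¬F) ∨ (¬F ∧ (F ∧ F)))
  step 3: ((¬T ∨ ¬(T ∧ F)) ∨ ¬(T ∧ T)) ∨ ¬((F ∨ ¬F) ∨ (¬F ∧ (F ∧ F)))
  step 4: ((F ∨ ¬(T ∧ F)) ∨ ¬(T ∧ T)) ∨ ¬((F ∨ ¬F) ∨ (¬F ∧ (F ∧ F)))
  step 5: (¬(T ∧ F) ∨ ¬(T ∧ T)) ∨ ¬((F ∨ ¬F) ∨ (¬F ∧ (F ∧ F)))
  step 6: ((¬T ∨ ¬F) ∨ ¬(T ∧ T)) ∨ ¬((F ∨ ¬F) ∨ (¬F ∧ (F ∧ F)))
  step 7: ((F ∨ ¬F) ∨ ¬(T ∧ T)) ∨ ¬((F ∨ ¬F) ∨ (¬F ∧ (F ∧ F)))
  step 8: (¬F ∨ ¬(T ∧ T)) ∨ ¬((F ∨ ¬F) ∨ (¬F ∧ (F ∧ F)))
  step 9: (T ∨ ¬(T ∧ T)) ∨ ¬((F ∨ ¬F) ∨ (¬F ∧ (F ∧ F)))
  step 10: T ∨ ¬((F ∨ ¬F) ∨ (¬F ∧ (F ∧ F)))
  step 11: T

Term B:
  start: (¬(¬F ∧ (T ∧ F)) ∨ (F ∧ ¬¬F)) ∨ (T ∧ ((F ∨ (F ∧ F)) ∨ (¬T ∨ (F ∨ T))))
  step 1: ((¬¬F ∨ ¬(T ∧ F)) ∨ (F ∧ ¬¬F)) ∨ (T ∧ ((F ∨ (F ∧ F)) ∨ (¬T ∨ (F ∨ T))))
  step 2: ((F ∨ ¬(T ∧ F)) ∨ (F ∧ ¬¬F)) ∨ (T ∧ ((F ∨ (F ∧ F)) ∨ (¬T ∨ (F ∨ T))))
  step 3: (¬(T ∧ F) ∨ (F ∧ ¬¬F)) ∨ (T ∧ ((F ∨ (F ∧ F)) ∨ (¬T ∨ (F ∨ T))))
  step 4: ((¬T ∨ ¬F) ∨ (F ∧ ¬¬F)) ∨ (T ∧ ((F ∨ (F ∧ F)) ∨ (¬T ∨ (F ∨ T))))
  step 5: ((F ∨ ¬F) ∨ (F ∧ ¬¬F)) ∨ (T ∧ ((F ∨ (F ∧ F)) ∨ (¬T ∨ (F ∨ T))))
  step 6: (¬F ∨ (F ∧ ¬¬F)) ∨ (T ∧ ((F ∨ (F ∧ F)) ∨ (¬T ∨ (F ∨ T))))
  step 7: (T ∨ (F ∧ ¬¬F)) ∨ (T ∧ ((F ∨ (F ∧ F)) ∨ (¬T ∨ (F ∨ T))))
  step 8: T ∨ (T ∧ ((F ∨ (F ∧ F)) ∨ (¬T ∨ (F ∨ T))))
  step 9: T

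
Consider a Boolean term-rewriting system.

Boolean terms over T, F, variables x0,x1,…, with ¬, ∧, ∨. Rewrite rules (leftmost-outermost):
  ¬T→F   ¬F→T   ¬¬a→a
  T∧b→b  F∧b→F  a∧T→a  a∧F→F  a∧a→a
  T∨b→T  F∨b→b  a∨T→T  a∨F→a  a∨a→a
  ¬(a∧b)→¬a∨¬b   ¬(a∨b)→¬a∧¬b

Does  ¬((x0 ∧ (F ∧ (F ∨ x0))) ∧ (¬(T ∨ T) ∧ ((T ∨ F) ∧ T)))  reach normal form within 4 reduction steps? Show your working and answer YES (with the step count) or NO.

  start: ¬((x0 ∧ (F ∧ (F ∨ x0))) ∧ (¬(T ∨ T) ∧ ((T ∨ F) ∧ T)))
  step 1: ¬(x0 ∧ (F ∧ (F ∨ x0))) ∨ ¬(¬(T ∨ T) ∧ ((T ∨ F) ∧ T))
  step 2: (¬x0 ∨ ¬(F ∧ (F ∨ x0))) ∨ ¬(¬(T ∨ T) ∧ ((T ∨ F) ∧ T))
  step 3: (¬x0 ∨ (¬F ∨ ¬(F ∨ x0))) ∨ ¬(¬(T ∨ T) ∧ ((T ∨ F) ∧ T))
  step 4: (¬x0 ∨ (T ∨ ¬(F ∨ x0))) ∨ ¬(¬(T ∨ T) ∧ ((T ∨ F) ∧ T))

Answer: NO — after 4 steps the term is (¬x0 ∨ (T ∨ ¬(F ∨ x0))) ∨ ¬(¬(T ∨ T) ∧ ((T ∨ F) ∧ T)), not yet normal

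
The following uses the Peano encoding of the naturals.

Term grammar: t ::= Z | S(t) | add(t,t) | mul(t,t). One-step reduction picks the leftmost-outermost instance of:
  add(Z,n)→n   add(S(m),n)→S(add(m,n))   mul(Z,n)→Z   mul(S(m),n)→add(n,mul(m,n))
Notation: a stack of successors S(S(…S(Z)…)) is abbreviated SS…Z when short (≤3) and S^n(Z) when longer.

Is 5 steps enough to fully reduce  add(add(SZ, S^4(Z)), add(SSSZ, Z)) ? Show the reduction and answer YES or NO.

Answer: NO — after 5 steps the term is S(S(S(add(SSZ, add(SSSZ, Z))))), not yet normal

Reduction:
  start: add(add(SZ, S^4(Z)), add(SSSZ, Z))
  →1  add(S(add(Z, S^4(Z))), add(SSSZ, Z))
  →2  S(add(add(Z, S^4(Z)), add(SSSZ, Z)))
  →3  S(add(S^4(Z), add(SSSZ, Z)))
  →4  S(S(add(SSSZ, add(SSSZ, Z))))
  →5  S(S(S(add(SSZ, add(SSSZ, Z)))))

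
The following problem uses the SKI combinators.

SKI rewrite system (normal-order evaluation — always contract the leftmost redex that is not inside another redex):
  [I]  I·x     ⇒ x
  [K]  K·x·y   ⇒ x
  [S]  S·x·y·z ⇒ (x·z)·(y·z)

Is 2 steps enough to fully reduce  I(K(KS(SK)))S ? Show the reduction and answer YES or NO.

Answer: NO — after 2 steps the term is KS(SK), not yet normal

Working:
  start: I(K(KS(SK)))S
  →1  K(KS(SK))S
  →2  KS(SK)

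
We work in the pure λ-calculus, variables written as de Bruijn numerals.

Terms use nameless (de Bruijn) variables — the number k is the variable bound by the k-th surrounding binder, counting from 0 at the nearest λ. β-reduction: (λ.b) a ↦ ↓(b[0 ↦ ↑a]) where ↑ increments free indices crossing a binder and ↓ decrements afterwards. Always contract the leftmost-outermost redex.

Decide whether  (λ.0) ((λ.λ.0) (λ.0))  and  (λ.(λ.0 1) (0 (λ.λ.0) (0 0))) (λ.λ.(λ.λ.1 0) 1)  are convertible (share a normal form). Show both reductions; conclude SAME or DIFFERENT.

Answer: SAME — A ⇓ λ.0, B ⇓ λ.0

Derivation:
Term A:
  start: (λ.0) ((λ.λ.0) (λ.0))
  step 1: (λ.λ.0) (λ.0)
  step 2: λ.0

Term B:
  start: (λ.(λ.0 1) (0 (λ.λ.0) (0 0))) (λ.λ.(λ.λ.1 0) 1)
  step 1: (λ.0 (λ.λ.(λ.λ.1 0) 1)) ((λ.λ.(λ.λ.1 0) 1) (λ.λ.0) ((λ.λ.(λ.λ.1 0) 1) (λ.λ.(λ.λ.1 0) 1)))
  step 2: (λ.λ.(λ.λ.1 0) 1) (λ.λ.0) ((λ.λ.(λ.λ.1 0) 1) (λ.λ.(λ.λ.1 0) 1)) (λ.λ.(λ.λ.1 0) 1)
  step 3: (λ.(λ.λ.1 0) (λ.λ.0)) ((λ.λ.(λ.λ.1 0) 1) (λ.λ.(λ.λ.1 0) 1)) (λ.λ.(λ.λ.1 0) 1)
  step 4: (λ.λ.1 0) (λ.λ.0) (λ.λ.(λ.λ.1 0) 1)
  step 5: (λ.(λ.λ.0) 0) (λ.λ.(λ.λ.1 0) 1)
  step 6: (λ.λ.0) (λ.λ.(λ.λ.1 0) 1)
  step 7: λ.0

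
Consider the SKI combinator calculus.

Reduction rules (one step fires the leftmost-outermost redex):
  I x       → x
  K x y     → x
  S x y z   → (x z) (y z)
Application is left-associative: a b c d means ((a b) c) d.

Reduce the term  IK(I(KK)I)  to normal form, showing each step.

Answer: normal form = KK  (in 3 steps)

Working:
  start: IK(I(KK)I)
  [1] K(I(KK)I)
  [2] K(KKI)
  [3] KK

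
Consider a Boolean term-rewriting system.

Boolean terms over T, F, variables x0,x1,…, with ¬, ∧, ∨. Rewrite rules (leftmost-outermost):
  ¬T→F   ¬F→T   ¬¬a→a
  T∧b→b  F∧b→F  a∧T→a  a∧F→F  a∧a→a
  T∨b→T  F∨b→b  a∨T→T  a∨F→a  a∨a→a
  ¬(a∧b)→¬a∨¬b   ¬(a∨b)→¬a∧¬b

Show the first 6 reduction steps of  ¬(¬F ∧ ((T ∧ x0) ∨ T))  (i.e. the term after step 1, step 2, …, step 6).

Answer: after 6 steps: (F ∨ ¬x0) ∧ ¬T

Derivation:
  start: ¬(¬F ∧ ((T ∧ x0) ∨ T))
  [1] ¬¬F ∨ ¬((T ∧ x0) ∨ T)
  [2] F ∨ ¬((T ∧ x0) ∨ T)
  [3] ¬((T ∧ x0) ∨ T)
  [4] ¬(T ∧ x0) ∧ ¬T
  [5] (¬T ∨ ¬x0) ∧ ¬T
  [6] (F ∨ ¬x0) ∧ ¬T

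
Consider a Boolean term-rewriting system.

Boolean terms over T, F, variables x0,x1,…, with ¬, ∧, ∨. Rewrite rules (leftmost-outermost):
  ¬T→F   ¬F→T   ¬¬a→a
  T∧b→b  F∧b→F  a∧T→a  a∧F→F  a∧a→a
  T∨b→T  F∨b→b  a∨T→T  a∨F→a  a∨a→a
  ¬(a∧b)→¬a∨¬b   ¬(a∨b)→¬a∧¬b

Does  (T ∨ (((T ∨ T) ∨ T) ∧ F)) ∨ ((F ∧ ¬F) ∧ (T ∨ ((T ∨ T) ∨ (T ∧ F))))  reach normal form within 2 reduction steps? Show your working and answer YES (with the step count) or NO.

Answer: YES — reaches normal form T in 2 ≤ 2 steps

Derivation:
  start: (T ∨ (((T ∨ T) ∨ T) ∧ F)) ∨ ((F ∧ ¬F) ∧ (T ∨ ((T ∨ T) ∨ (T ∧ F))))
  →1  T ∨ ((F ∧ ¬F) ∧ (T ∨ ((T ∨ T) ∨ (T ∧ F))))
  →2  T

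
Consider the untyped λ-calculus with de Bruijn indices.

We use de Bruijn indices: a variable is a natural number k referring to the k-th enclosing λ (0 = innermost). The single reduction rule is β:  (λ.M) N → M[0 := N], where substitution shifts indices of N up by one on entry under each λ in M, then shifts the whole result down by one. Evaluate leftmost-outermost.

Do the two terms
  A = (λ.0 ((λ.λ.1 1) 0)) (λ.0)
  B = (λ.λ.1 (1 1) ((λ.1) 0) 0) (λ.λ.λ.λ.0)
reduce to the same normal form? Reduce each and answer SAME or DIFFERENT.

Term A:
  start: (λ.0 ((λ.λ.1 1) 0)) (λ.0)
  [1] (λ.0) ((λ.λ.1 1) (λ.0))
  [2] (λ.λ.1 1) (λ.0)
  [3] λ.(λ.0) (λ.0)
  [4] λ.λ.0

Term B:
  start: (λ.λ.1 (1 1) ((λ.1) 0) 0) (λ.λ.λ.λ.0)
  [1] λ.(λ.λ.λ.λ.0) ((λ.λ.λ.λ.0) (λ.λ.λ.λ.0)) ((λ.1) 0) 0
  [2] λ.(λ.λ.λ.0) ((λ.1) 0) 0
  [3] λ.(λ.λ.0) 0
  [4] λ.λ.0

Answer: SAME — A ⇓ λ.λ.0, B ⇓ λ.λ.0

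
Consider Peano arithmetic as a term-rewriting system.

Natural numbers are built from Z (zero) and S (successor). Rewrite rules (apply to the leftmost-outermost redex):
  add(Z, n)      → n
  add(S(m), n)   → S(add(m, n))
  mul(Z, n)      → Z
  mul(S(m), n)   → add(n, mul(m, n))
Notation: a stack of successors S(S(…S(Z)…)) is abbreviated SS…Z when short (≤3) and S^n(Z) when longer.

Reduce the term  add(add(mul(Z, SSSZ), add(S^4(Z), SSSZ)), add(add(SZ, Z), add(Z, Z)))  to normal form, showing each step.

Answer: normal form = S^8(Z)  (in 20 steps)

Working:
  start: add(add(mul(Z, SSSZ), add(S^4(Z), SSSZ)), add(add(SZ, Z), add(Z, Z)))
  [1] add(add(Z, add(S^4(Z), SSSZ)), add(add(SZ, Z), add(Z, Z)))
  [2] add(add(S^4(Z), SSSZ), add(add(SZ, Z), add(Z, Z)))
  [3] add(S(add(SSSZ, SSSZ)), add(add(SZ, Z), add(Z, Z)))
  [4] S(add(add(SSSZ, SSSZ), add(add(SZ, Z), add(Z, Z))))
  [5] S(add(S(add(SSZ, SSSZ)), add(add(SZ, Z), add(Z, Z))))
  [6] S(S(add(add(SSZ, SSSZ), add(add(SZ, Z), add(Z, Z)))))
  [7] S(S(add(S(add(SZ, SSSZ)), add(add(SZ, Z), add(Z, Z)))))
  [8] S(S(S(add(add(SZ, SSSZ), add(add(SZ, Z), add(Z, Z))))))
  [9] S(S(S(add(S(add(Z, SSSZ)), add(add(SZ, Z), add(Z, Z))))))
  [10] S(S(S(S(add(add(Z, SSSZ), add(add(SZ, Z), add(Z, Z)))))))
  [11] S(S(S(S(add(SSSZ, add(add(SZ, Z), add(Z, Z)))))))
  [12] S(S(S(S(S(add(SSZ, add(add(SZ, Z), add(Z, Z))))))))
  [13] S(S(S(S(S(S(add(SZ, add(add(SZ, Z), add(Z, Z)))))))))
  [14] S(S(S(S(S(S(S(add(Z, add(add(SZ, Z), add(Z, Z))))))))))
  [15] S(S(S(S(S(S(S(add(add(SZ, Z), add(Z, Z)))))))))
  [16] S(S(S(S(S(S(S(add(S(add(Z, Z)), add(Z, Z)))))))))
  [17] S(S(S(S(S(S(S(S(add(add(Z, Z), add(Z, Z))))))))))
  [18] S(S(S(S(S(S(S(S(add(Z, add(Z, Z))))))))))
  [19] S(S(S(S(S(S(S(S(add(Z, Z)))))))))
  [20] S^8(Z)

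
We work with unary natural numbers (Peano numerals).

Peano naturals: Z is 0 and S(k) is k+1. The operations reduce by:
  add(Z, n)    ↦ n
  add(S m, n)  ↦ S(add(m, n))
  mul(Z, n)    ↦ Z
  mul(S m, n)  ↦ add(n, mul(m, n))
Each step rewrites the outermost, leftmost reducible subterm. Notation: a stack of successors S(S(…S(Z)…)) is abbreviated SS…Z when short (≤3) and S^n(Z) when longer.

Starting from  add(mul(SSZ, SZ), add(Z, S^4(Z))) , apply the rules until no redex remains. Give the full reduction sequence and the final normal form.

Answer: normal form = S^6(Z)  (in 11 steps)

Working:
  start: add(mul(SSZ, SZ), add(Z, S^4(Z)))
  →1  add(add(SZ, mul(SZ, SZ)), add(Z, S^4(Z)))
  →2  add(S(add(Z, mul(SZ, SZ))), add(Z, S^4(Z)))
  →3  S(add(add(Z, mul(SZ, SZ)), add(Z, S^4(Z))))
  →4  S(add(mul(SZ, SZ), add(Z, S^4(Z))))
  →5  S(add(add(SZ, mul(Z, SZ)), add(Z, S^4(Z))))
  →6  S(add(S(add(Z, mul(Z, SZ))), add(Z, S^4(Z))))
  →7  S(S(add(add(Z, mul(Z, SZ)), add(Z, S^4(Z)))))
  →8  S(S(add(mul(Z, SZ), add(Z, S^4(Z)))))
  →9  S(S(add(Z, add(Z, S^4(Z)))))
  →10  S(S(add(Z, S^4(Z))))
  →11  S^6(Z)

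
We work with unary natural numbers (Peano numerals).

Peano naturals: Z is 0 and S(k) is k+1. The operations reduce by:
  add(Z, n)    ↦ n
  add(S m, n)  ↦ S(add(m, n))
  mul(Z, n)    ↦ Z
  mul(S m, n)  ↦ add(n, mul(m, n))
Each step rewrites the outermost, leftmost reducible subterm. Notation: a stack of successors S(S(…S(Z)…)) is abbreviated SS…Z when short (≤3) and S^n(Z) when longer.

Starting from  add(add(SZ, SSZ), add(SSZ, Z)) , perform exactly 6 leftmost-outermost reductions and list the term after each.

Answer: after 6 steps: S(S(S(add(SSZ, Z))))

Derivation:
  start: add(add(SZ, SSZ), add(SSZ, Z))
  [1] add(S(add(Z, SSZ)), add(SSZ, Z))
  [2] S(add(add(Z, SSZ), add(SSZ, Z)))
  [3] S(add(SSZ, add(SSZ, Z)))
  [4] S(S(add(SZ, add(SSZ, Z))))
  [5] S(S(S(add(Z, add(SSZ, Z)))))
  [6] S(S(S(add(SSZ, Z))))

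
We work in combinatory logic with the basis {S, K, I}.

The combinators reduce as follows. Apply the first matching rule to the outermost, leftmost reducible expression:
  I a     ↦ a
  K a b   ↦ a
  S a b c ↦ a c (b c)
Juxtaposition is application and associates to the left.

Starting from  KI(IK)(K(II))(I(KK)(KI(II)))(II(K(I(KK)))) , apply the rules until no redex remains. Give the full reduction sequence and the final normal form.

  start: KI(IK)(K(II))(I(KK)(KI(II)))(II(K(I(KK))))
  step 1: I(K(II))(I(KK)(KI(II)))(II(K(I(KK))))
  step 2: K(II)(I(KK)(KI(II)))(II(K(I(KK))))
  step 3: II(II(K(I(KK))))
  step 4: I(II(K(I(KK))))
  step 5: II(K(I(KK)))
  step 6: I(K(I(KK)))
  step 7: K(I(KK))
  step 8: K(KK)

Answer: normal form = K(KK)  (in 8 steps)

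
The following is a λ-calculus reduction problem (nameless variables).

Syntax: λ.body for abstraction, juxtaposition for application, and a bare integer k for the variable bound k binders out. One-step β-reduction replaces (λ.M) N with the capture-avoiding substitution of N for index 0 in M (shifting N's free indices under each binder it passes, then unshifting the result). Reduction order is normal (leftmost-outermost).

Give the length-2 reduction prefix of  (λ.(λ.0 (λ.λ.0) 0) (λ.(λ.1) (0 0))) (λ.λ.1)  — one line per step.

  start: (λ.(λ.0 (λ.λ.0) 0) (λ.(λ.1) (0 0))) (λ.λ.1)
  step 1: (λ.0 (λ.λ.0) 0) (λ.(λ.1) (0 0))
  step 2: (λ.(λ.1) (0 0)) (λ.λ.0) (λ.(λ.1) (0 0))

Answer: after 2 steps: (λ.(λ.1) (0 0)) (λ.λ.0) (λ.(λ.1) (0 0))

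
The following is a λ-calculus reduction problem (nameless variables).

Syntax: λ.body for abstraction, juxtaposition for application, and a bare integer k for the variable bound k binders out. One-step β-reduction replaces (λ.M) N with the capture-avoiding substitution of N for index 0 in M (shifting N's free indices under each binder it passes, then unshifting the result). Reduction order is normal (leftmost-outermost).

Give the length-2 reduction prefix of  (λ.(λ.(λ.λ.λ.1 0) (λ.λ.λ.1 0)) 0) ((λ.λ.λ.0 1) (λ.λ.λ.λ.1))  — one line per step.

Answer: after 2 steps: (λ.λ.λ.1 0) (λ.λ.λ.1 0)

Reduction:
  start: (λ.(λ.(λ.λ.λ.1 0) (λ.λ.λ.1 0)) 0) ((λ.λ.λ.0 1) (λ.λ.λ.λ.1))
  step 1: (λ.(λ.λ.λ.1 0) (λ.λ.λ.1 0)) ((λ.λ.λ.0 1) (λ.λ.λ.λ.1))
  step 2: (λ.λ.λ.1 0) (λ.λ.λ.1 0)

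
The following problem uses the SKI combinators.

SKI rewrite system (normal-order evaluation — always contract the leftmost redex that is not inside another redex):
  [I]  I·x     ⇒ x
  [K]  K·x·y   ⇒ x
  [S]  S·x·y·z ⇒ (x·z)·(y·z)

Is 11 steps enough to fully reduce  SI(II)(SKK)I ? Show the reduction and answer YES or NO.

  start: SI(II)(SKK)I
  [1] I(SKK)(II(SKK))I
  [2] SKK(II(SKK))I
  [3] K(II(SKK))(K(II(SKK)))I
  [4] II(SKK)I
  [5] I(SKK)I
  [6] SKKI
  [7] KI(KI)
  [8] I

Answer: YES — reaches normal form I in 8 ≤ 11 steps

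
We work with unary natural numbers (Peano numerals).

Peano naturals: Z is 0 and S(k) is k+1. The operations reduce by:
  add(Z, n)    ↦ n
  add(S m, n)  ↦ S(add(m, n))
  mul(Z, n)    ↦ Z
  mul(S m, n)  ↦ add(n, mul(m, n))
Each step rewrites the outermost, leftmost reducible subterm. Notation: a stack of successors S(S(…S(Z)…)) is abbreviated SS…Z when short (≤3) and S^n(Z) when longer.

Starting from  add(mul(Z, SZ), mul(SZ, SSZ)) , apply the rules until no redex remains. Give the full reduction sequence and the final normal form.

  start: add(mul(Z, SZ), mul(SZ, SSZ))
  step 1: add(Z, mul(SZ, SSZ))
  step 2: mul(SZ, SSZ)
  step 3: add(SSZ, mul(Z, SSZ))
  step 4: S(add(SZ, mul(Z, SSZ)))
  step 5: S(S(add(Z, mul(Z, SSZ))))
  step 6: S(S(mul(Z, SSZ)))
  step 7: SSZ

Answer: normal form = SSZ  (in 7 steps)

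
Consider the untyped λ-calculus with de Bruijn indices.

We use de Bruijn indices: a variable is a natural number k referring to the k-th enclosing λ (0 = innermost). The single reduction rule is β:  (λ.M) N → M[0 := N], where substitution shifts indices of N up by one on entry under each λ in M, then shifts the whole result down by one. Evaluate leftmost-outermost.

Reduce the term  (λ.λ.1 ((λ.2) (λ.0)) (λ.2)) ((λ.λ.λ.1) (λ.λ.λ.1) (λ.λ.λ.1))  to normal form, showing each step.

  start: (λ.λ.1 ((λ.2) (λ.0)) (λ.2)) ((λ.λ.λ.1) (λ.λ.λ.1) (λ.λ.λ.1))
  [1] λ.(λ.λ.λ.1) (λ.λ.λ.1) (λ.λ.λ.1) ((λ.(λ.λ.λ.1) (λ.λ.λ.1) (λ.λ.λ.1)) (λ.0)) (λ.(λ.λ.λ.1) (λ.λ.λ.1) (λ.λ.λ.1))
  [2] λ.(λ.λ.1) (λ.λ.λ.1) ((λ.(λ.λ.λ.1) (λ.λ.λ.1) (λ.λ.λ.1)) (λ.0)) (λ.(λ.λ.λ.1) (λ.λ.λ.1) (λ.λ.λ.1))
  [3] λ.(λ.λ.λ.λ.1) ((λ.(λ.λ.λ.1) (λ.λ.λ.1) (λ.λ.λ.1)) (λ.0)) (λ.(λ.λ.λ.1) (λ.λ.λ.1) (λ.λ.λ.1))
  [4] λ.(λ.λ.λ.1) (λ.(λ.λ.λ.1) (λ.λ.λ.1) (λ.λ.λ.1))
  [5] λ.λ.λ.1

Answer: normal form = λ.λ.λ.1  (in 5 steps)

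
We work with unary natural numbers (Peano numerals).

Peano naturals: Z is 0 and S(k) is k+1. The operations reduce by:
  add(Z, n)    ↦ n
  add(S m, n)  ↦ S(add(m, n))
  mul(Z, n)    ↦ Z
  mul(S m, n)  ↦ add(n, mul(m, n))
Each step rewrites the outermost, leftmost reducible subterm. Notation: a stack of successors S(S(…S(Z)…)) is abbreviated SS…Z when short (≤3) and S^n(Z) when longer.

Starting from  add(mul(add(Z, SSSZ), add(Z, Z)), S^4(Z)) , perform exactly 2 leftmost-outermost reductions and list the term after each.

  start: add(mul(add(Z, SSSZ), add(Z, Z)), S^4(Z))
  →1  add(mul(SSSZ, add(Z, Z)), S^4(Z))
  →2  add(add(add(Z, Z), mul(SSZ, add(Z, Z))), S^4(Z))

Answer: after 2 steps: add(add(add(Z, Z), mul(SSZ, add(Z, Z))), S^4(Z))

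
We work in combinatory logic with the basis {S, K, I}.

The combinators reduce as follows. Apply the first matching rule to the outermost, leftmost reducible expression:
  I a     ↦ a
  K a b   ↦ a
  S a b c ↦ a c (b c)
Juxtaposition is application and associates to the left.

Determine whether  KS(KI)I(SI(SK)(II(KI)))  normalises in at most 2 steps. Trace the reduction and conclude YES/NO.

  start: KS(KI)I(SI(SK)(II(KI)))
  [1] SI(SI(SK)(II(KI)))
  [2] SI(I(II(KI))(SK(II(KI))))

Answer: NO — after 2 steps the term is SI(I(II(KI))(SK(II(KI)))), not yet normal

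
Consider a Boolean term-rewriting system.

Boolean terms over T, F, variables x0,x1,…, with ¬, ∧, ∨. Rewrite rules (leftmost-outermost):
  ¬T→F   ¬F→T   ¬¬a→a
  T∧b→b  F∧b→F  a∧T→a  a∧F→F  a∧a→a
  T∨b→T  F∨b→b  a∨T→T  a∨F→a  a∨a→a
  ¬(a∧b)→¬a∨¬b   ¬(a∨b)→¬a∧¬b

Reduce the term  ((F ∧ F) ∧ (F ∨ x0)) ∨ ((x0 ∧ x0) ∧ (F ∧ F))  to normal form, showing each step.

  start: ((F ∧ F) ∧ (F ∨ x0)) ∨ ((x0 ∧ x0) ∧ (F ∧ F))
  →1  (F ∧ (F ∨ x0)) ∨ ((x0 ∧ x0) ∧ (F ∧ F))
  →2  F ∨ ((x0 ∧ x0) ∧ (F ∧ F))
  →3  (x0 ∧ x0) ∧ (F ∧ F)
  →4  x0 ∧ (F ∧ F)
  →5  x0 ∧ F
  →6  F

Answer: normal form = F  (in 6 steps)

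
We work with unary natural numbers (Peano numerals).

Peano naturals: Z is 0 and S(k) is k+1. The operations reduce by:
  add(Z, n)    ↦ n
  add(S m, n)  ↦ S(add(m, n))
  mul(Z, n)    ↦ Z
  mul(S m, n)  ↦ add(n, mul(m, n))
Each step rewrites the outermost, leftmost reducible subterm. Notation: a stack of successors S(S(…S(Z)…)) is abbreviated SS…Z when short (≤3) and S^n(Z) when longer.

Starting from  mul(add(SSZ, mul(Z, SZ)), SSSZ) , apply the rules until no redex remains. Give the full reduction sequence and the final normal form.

  start: mul(add(SSZ, mul(Z, SZ)), SSSZ)
  →1  mul(S(add(SZ, mul(Z, SZ))), SSSZ)
  →2  add(SSSZ, mul(add(SZ, mul(Z, SZ)), SSSZ))
  →3  S(add(SSZ, mul(add(SZ, mul(Z, SZ)), SSSZ)))
  →4  S(S(add(SZ, mul(add(SZ, mul(Z, SZ)), SSSZ))))
  →5  S(S(S(add(Z, mul(add(SZ, mul(Z, SZ)), SSSZ)))))
  →6  S(S(S(mul(add(SZ, mul(Z, SZ)), SSSZ))))
  →7  S(S(S(mul(S(add(Z, mul(Z, SZ))), SSSZ))))
  →8  S(S(S(add(SSSZ, mul(add(Z, mul(Z, SZ)), SSSZ)))))
  →9  S(S(S(S(add(SSZ, mul(add(Z, mul(Z, SZ)), SSSZ))))))
  →10  S(S(S(S(S(add(SZ, mul(add(Z, mul(Z, SZ)), SSSZ)))))))
  →11  S(S(S(S(S(S(add(Z, mul(add(Z, mul(Z, SZ)), SSSZ))))))))
  →12  S(S(S(S(S(S(mul(add(Z, mul(Z, SZ)), SSSZ)))))))
  →13  S(S(S(S(S(S(mul(mul(Z, SZ), SSSZ)))))))
  →14  S(S(S(S(S(S(mul(Z, SSSZ)))))))
  →15  S^6(Z)

Answer: normal form = S^6(Z)  (in 15 steps)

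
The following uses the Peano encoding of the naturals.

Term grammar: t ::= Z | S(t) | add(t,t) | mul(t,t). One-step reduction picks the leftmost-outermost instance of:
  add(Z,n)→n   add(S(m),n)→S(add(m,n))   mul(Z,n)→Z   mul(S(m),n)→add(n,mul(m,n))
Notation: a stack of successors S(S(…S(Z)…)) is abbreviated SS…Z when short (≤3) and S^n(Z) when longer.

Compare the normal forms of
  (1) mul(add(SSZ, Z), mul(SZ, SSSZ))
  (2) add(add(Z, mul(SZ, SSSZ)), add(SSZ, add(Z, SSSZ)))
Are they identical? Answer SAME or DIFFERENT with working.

Answer: DIFFERENT — A ⇓ S^6(Z), B ⇓ S^8(Z)

Working:
Term A:
  start: mul(add(SSZ, Z), mul(SZ, SSSZ))
  [1] mul(S(add(SZ, Z)), mul(SZ, SSSZ))
  [2] add(mul(SZ, SSSZ), mul(add(SZ, Z), mul(SZ, SSSZ)))
  [3] add(add(SSSZ, mul(Z, SSSZ)), mul(add(SZ, Z), mul(SZ, SSSZ)))
  [4] add(S(add(SSZ, mul(Z, SSSZ))), mul(add(SZ, Z), mul(SZ, SSSZ)))
  [5] S(add(add(SSZ, mul(Z, SSSZ)), mul(add(SZ, Z), mul(SZ, SSSZ))))
  [6] S(add(S(add(SZ, mul(Z, SSSZ))), mul(add(SZ, Z), mul(SZ, SSSZ))))
  [7] S(S(add(add(SZ, mul(Z, SSSZ)), mul(add(SZ, Z), mul(SZ, SSSZ)))))
  [8] S(S(add(S(add(Z, mul(Z, SSSZ))), mul(add(SZ, Z), mul(SZ, SSSZ)))))
  [9] S(S(S(add(add(Z, mul(Z, SSSZ)), mul(add(SZ, Z), mul(SZ, SSSZ))))))
  [10] S(S(S(add(mul(Z, SSSZ), mul(add(SZ, Z), mul(SZ, SSSZ))))))
  [11] S(S(S(add(Z, mul(add(SZ, Z), mul(SZ, SSSZ))))))
  [12] S(S(S(mul(add(SZ, Z), mul(SZ, SSSZ)))))
  [13] S(S(S(mul(S(add(Z, Z)), mul(SZ, SSSZ)))))
  [14] S(S(S(add(mul(SZ, SSSZ), mul(add(Z, Z), mul(SZ, SSSZ))))))
  [15] S(S(S(add(add(SSSZ, mul(Z, SSSZ)), mul(add(Z, Z), mul(SZ, SSSZ))))))
  [16] S(S(S(add(S(add(SSZ, mul(Z, SSSZ))), mul(add(Z, Z), mul(SZ, SSSZ))))))
  [17] S(S(S(S(add(add(SSZ, mul(Z, SSSZ)), mul(add(Z, Z), mul(SZ, SSSZ)))))))
  [18] S(S(S(S(add(S(add(SZ, mul(Z, SSSZ))), mul(add(Z, Z), mul(SZ, SSSZ)))))))
  [19] S(S(S(S(S(add(add(SZ, mul(Z, SSSZ)), mul(add(Z, Z), mul(SZ, SSSZ))))))))
  [20] S(S(S(S(S(add(S(add(Z, mul(Z, SSSZ))), mul(add(Z, Z), mul(SZ, SSSZ))))))))
  [21] S(S(S(S(S(S(add(add(Z, mul(Z, SSSZ)), mul(add(Z, Z), mul(SZ, SSSZ)))))))))
  [22] S(S(S(S(S(S(add(mul(Z, SSSZ), mul(add(Z, Z), mul(SZ, SSSZ)))))))))
  [23] S(S(S(S(S(S(add(Z, mul(add(Z, Z), mul(SZ, SSSZ)))))))))
  [24] S(S(S(S(S(S(mul(add(Z, Z), mul(SZ, SSSZ))))))))
  [25] S(S(S(S(S(S(mul(Z, mul(SZ, SSSZ))))))))
  [26] S^6(Z)

Term B:
  start: add(add(Z, mul(SZ, SSSZ)), add(SSZ, add(Z, SSSZ)))
  [1] add(mul(SZ, SSSZ), add(SSZ, add(Z, SSSZ)))
  [2] add(add(SSSZ, mul(Z, SSSZ)), add(SSZ, add(Z, SSSZ)))
  [3] add(S(add(SSZ, mul(Z, SSSZ))), add(SSZ, add(Z, SSSZ)))
  [4] S(add(add(SSZ, mul(Z, SSSZ)), add(SSZ, add(Z, SSSZ))))
  [5] S(add(S(add(SZ, mul(Z, SSSZ))), add(SSZ, add(Z, SSSZ))))
  [6] S(S(add(add(SZ, mul(Z, SSSZ)), add(SSZ, add(Z, SSSZ)))))
  [7] S(S(add(S(add(Z, mul(Z, SSSZ))), add(SSZ, add(Z, SSSZ)))))
  [8] S(S(S(add(add(Z, mul(Z, SSSZ)), add(SSZ, add(Z, SSSZ))))))
  [9] S(S(S(add(mul(Z, SSSZ), add(SSZ, add(Z, SSSZ))))))
  [10] S(S(S(add(Z, add(SSZ, add(Z, SSSZ))))))
  [11] S(S(S(add(SSZ, add(Z, SSSZ)))))
  [12] S(S(S(S(add(SZ, add(Z, SSSZ))))))
  [13] S(S(S(S(S(add(Z, add(Z, SSSZ)))))))
  [14] S(S(S(S(S(add(Z, SSSZ))))))
  [15] S^8(Z)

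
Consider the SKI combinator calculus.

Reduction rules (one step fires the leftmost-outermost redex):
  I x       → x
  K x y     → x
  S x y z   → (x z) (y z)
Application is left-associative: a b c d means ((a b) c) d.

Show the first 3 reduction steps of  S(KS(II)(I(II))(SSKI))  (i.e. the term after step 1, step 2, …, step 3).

Answer: after 3 steps: S(SI(SSKI))

Working:
  start: S(KS(II)(I(II))(SSKI))
  step 1: S(S(I(II))(SSKI))
  step 2: S(S(II)(SSKI))
  step 3: S(SI(SSKI))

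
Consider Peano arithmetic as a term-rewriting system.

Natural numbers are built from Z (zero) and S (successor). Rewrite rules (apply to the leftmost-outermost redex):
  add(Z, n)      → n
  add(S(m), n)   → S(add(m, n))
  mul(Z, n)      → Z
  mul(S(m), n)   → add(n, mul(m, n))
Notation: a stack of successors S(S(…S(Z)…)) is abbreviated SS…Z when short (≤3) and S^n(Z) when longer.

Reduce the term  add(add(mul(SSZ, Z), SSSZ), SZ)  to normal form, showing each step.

Answer: normal form = S^4(Z)  (in 10 steps)

Derivation:
  start: add(add(mul(SSZ, Z), SSSZ), SZ)
  →1  add(add(add(Z, mul(SZ, Z)), SSSZ), SZ)
  →2  add(add(mul(SZ, Z), SSSZ), SZ)
  →3  add(add(add(Z, mul(Z, Z)), SSSZ), SZ)
  →4  add(add(mul(Z, Z), SSSZ), SZ)
  →5  add(add(Z, SSSZ), SZ)
  →6  add(SSSZ, SZ)
  →7  S(add(SSZ, SZ))
  →8  S(S(add(SZ, SZ)))
  →9  S(S(S(add(Z, SZ))))
  →10  S^4(Z)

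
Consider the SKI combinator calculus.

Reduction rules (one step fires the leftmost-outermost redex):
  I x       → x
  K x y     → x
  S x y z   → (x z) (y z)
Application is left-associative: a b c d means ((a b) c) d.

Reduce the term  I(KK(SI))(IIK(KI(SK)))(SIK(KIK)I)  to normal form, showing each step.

  start: I(KK(SI))(IIK(KI(SK)))(SIK(KIK)I)
  [1] KK(SI)(IIK(KI(SK)))(SIK(KIK)I)
  [2] K(IIK(KI(SK)))(SIK(KIK)I)
  [3] IIK(KI(SK))
  [4] IK(KI(SK))
  [5] K(KI(SK))
  [6] KI

Answer: normal form = KI  (in 6 steps)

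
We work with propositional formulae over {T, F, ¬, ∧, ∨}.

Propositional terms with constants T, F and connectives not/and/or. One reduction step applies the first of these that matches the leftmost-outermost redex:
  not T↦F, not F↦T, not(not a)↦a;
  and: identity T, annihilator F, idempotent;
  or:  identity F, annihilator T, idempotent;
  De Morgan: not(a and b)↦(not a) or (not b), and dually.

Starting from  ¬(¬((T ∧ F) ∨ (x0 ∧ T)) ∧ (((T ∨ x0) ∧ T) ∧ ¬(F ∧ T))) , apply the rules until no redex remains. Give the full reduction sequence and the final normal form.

Answer: normal form = x0  (in 16 steps)

Derivation:
  start: ¬(¬((T ∧ F) ∨ (x0 ∧ T)) ∧ (((T ∨ x0) ∧ T) ∧ ¬(F ∧ T)))
  →1  ¬¬((T ∧ F) ∨ (x0 ∧ T)) ∨ ¬(((T ∨ x0) ∧ T) ∧ ¬(F ∧ T))
  →2  ((T ∧ F) ∨ (x0 ∧ T)) ∨ ¬(((T ∨ x0) ∧ T) ∧ ¬(F ∧ T))
  →3  (F ∨ (x0 ∧ T)) ∨ ¬(((T ∨ x0) ∧ T) ∧ ¬(F ∧ T))
  →4  (x0 ∧ T) ∨ ¬(((T ∨ x0) ∧ T) ∧ ¬(F ∧ T))
  →5  x0 ∨ ¬(((T ∨ x0) ∧ T) ∧ ¬(F ∧ T))
  →6  x0 ∨ (¬((T ∨ x0) ∧ T) ∨ ¬¬(F ∧ T))
  →7  x0 ∨ ((¬(T ∨ x0) ∨ ¬T) ∨ ¬¬(F ∧ T))
  →8  x0 ∨ (((¬T ∧ ¬x0) ∨ ¬T) ∨ ¬¬(F ∧ T))
  →9  x0 ∨ (((F ∧ ¬x0) ∨ ¬T) ∨ ¬¬(F ∧ T))
  →10  x0 ∨ ((F ∨ ¬T) ∨ ¬¬(F ∧ T))
  →11  x0 ∨ (¬T ∨ ¬¬(F ∧ T))
  →12  x0 ∨ (F ∨ ¬¬(F ∧ T))
  →13  x0 ∨ ¬¬(F ∧ T)
  →14  x0 ∨ (F ∧ T)
  →15  x0 ∨ F
  →16  x0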